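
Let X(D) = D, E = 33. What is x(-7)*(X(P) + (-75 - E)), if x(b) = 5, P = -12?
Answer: -600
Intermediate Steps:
x(-7)*(X(P) + (-75 - E)) = 5*(-12 + (-75 - 1*33)) = 5*(-12 + (-75 - 33)) = 5*(-12 - 108) = 5*(-120) = -600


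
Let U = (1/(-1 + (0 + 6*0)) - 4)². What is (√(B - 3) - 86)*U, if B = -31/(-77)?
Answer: -2150 + 250*I*√154/77 ≈ -2150.0 + 40.291*I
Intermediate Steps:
B = 31/77 (B = -31*(-1/77) = 31/77 ≈ 0.40260)
U = 25 (U = (1/(-1 + (0 + 0)) - 4)² = (1/(-1 + 0) - 4)² = (1/(-1) - 4)² = (-1 - 4)² = (-5)² = 25)
(√(B - 3) - 86)*U = (√(31/77 - 3) - 86)*25 = (√(-200/77) - 86)*25 = (10*I*√154/77 - 86)*25 = (-86 + 10*I*√154/77)*25 = -2150 + 250*I*√154/77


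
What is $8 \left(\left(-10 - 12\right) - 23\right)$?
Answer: $-360$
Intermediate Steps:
$8 \left(\left(-10 - 12\right) - 23\right) = 8 \left(-22 - 23\right) = 8 \left(-45\right) = -360$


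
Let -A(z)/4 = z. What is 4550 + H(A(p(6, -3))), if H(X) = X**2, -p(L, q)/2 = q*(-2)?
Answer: 6854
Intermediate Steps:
p(L, q) = 4*q (p(L, q) = -2*q*(-2) = -(-4)*q = 4*q)
A(z) = -4*z
4550 + H(A(p(6, -3))) = 4550 + (-16*(-3))**2 = 4550 + (-4*(-12))**2 = 4550 + 48**2 = 4550 + 2304 = 6854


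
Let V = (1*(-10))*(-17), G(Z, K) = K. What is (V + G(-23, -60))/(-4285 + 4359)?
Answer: 55/37 ≈ 1.4865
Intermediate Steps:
V = 170 (V = -10*(-17) = 170)
(V + G(-23, -60))/(-4285 + 4359) = (170 - 60)/(-4285 + 4359) = 110/74 = 110*(1/74) = 55/37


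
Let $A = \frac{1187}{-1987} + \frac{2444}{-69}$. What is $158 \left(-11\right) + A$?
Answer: $- \frac{243223145}{137103} \approx -1774.0$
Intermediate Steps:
$A = - \frac{4938131}{137103}$ ($A = 1187 \left(- \frac{1}{1987}\right) + 2444 \left(- \frac{1}{69}\right) = - \frac{1187}{1987} - \frac{2444}{69} = - \frac{4938131}{137103} \approx -36.018$)
$158 \left(-11\right) + A = 158 \left(-11\right) - \frac{4938131}{137103} = -1738 - \frac{4938131}{137103} = - \frac{243223145}{137103}$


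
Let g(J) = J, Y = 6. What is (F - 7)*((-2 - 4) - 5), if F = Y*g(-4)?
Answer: 341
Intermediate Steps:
F = -24 (F = 6*(-4) = -24)
(F - 7)*((-2 - 4) - 5) = (-24 - 7)*((-2 - 4) - 5) = -31*(-6 - 5) = -31*(-11) = 341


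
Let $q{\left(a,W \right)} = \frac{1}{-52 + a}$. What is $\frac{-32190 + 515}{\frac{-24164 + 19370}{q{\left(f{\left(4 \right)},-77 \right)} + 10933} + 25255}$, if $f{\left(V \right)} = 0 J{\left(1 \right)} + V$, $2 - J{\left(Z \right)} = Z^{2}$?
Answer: $- \frac{16622501525}{13253164553} \approx -1.2542$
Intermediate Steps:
$J{\left(Z \right)} = 2 - Z^{2}$
$f{\left(V \right)} = V$ ($f{\left(V \right)} = 0 \left(2 - 1^{2}\right) + V = 0 \left(2 - 1\right) + V = 0 \cdot 1 + V = 0 + V = V$)
$\frac{-32190 + 515}{\frac{-24164 + 19370}{q{\left(f{\left(4 \right)},-77 \right)} + 10933} + 25255} = \frac{-32190 + 515}{\frac{-24164 + 19370}{\frac{1}{-52 + 4} + 10933} + 25255} = - \frac{31675}{- \frac{4794}{\frac{1}{-48} + 10933} + 25255} = - \frac{31675}{- \frac{4794}{- \frac{1}{48} + 10933} + 25255} = - \frac{31675}{- \frac{4794}{\frac{524783}{48}} + 25255} = - \frac{31675}{\left(-4794\right) \frac{48}{524783} + 25255} = - \frac{31675}{- \frac{230112}{524783} + 25255} = - \frac{31675}{\frac{13253164553}{524783}} = \left(-31675\right) \frac{524783}{13253164553} = - \frac{16622501525}{13253164553}$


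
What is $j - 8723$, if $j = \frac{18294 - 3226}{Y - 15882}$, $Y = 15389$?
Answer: $- \frac{4315507}{493} \approx -8753.6$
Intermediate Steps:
$j = - \frac{15068}{493}$ ($j = \frac{18294 - 3226}{15389 - 15882} = \frac{15068}{-493} = 15068 \left(- \frac{1}{493}\right) = - \frac{15068}{493} \approx -30.564$)
$j - 8723 = - \frac{15068}{493} - 8723 = - \frac{4315507}{493}$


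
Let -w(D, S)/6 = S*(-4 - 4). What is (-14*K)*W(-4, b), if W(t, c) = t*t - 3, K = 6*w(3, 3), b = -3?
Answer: -157248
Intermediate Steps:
w(D, S) = 48*S (w(D, S) = -6*S*(-4 - 4) = -6*S*(-8) = -(-48)*S = 48*S)
K = 864 (K = 6*(48*3) = 6*144 = 864)
W(t, c) = -3 + t**2 (W(t, c) = t**2 - 3 = -3 + t**2)
(-14*K)*W(-4, b) = (-14*864)*(-3 + (-4)**2) = -12096*(-3 + 16) = -12096*13 = -157248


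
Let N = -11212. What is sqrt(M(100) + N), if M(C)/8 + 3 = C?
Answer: 2*I*sqrt(2609) ≈ 102.16*I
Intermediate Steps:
M(C) = -24 + 8*C
sqrt(M(100) + N) = sqrt((-24 + 8*100) - 11212) = sqrt((-24 + 800) - 11212) = sqrt(776 - 11212) = sqrt(-10436) = 2*I*sqrt(2609)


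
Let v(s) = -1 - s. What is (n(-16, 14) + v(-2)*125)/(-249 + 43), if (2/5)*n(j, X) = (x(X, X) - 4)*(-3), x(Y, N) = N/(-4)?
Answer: -725/824 ≈ -0.87985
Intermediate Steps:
x(Y, N) = -N/4 (x(Y, N) = N*(-¼) = -N/4)
n(j, X) = 30 + 15*X/8 (n(j, X) = 5*((-X/4 - 4)*(-3))/2 = 5*((-4 - X/4)*(-3))/2 = 5*(12 + 3*X/4)/2 = 30 + 15*X/8)
(n(-16, 14) + v(-2)*125)/(-249 + 43) = ((30 + (15/8)*14) + (-1 - 1*(-2))*125)/(-249 + 43) = ((30 + 105/4) + (-1 + 2)*125)/(-206) = (225/4 + 1*125)*(-1/206) = (225/4 + 125)*(-1/206) = (725/4)*(-1/206) = -725/824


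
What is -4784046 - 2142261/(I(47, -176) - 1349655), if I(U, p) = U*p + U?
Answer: -6496158240219/1357880 ≈ -4.7840e+6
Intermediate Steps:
I(U, p) = U + U*p
-4784046 - 2142261/(I(47, -176) - 1349655) = -4784046 - 2142261/(47*(1 - 176) - 1349655) = -4784046 - 2142261/(47*(-175) - 1349655) = -4784046 - 2142261/(-8225 - 1349655) = -4784046 - 2142261/(-1357880) = -4784046 - 2142261*(-1)/1357880 = -4784046 - 1*(-2142261/1357880) = -4784046 + 2142261/1357880 = -6496158240219/1357880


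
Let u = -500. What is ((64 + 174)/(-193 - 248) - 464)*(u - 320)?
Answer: 23998120/63 ≈ 3.8092e+5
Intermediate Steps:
((64 + 174)/(-193 - 248) - 464)*(u - 320) = ((64 + 174)/(-193 - 248) - 464)*(-500 - 320) = (238/(-441) - 464)*(-820) = (238*(-1/441) - 464)*(-820) = (-34/63 - 464)*(-820) = -29266/63*(-820) = 23998120/63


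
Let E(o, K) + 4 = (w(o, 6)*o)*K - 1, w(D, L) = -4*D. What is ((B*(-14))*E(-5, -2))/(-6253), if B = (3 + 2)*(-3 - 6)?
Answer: -9450/481 ≈ -19.647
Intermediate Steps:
E(o, K) = -5 - 4*K*o**2 (E(o, K) = -4 + (((-4*o)*o)*K - 1) = -4 + ((-4*o**2)*K - 1) = -4 + (-4*K*o**2 - 1) = -4 + (-1 - 4*K*o**2) = -5 - 4*K*o**2)
B = -45 (B = 5*(-9) = -45)
((B*(-14))*E(-5, -2))/(-6253) = ((-45*(-14))*(-5 - 4*(-2)*(-5)**2))/(-6253) = (630*(-5 - 4*(-2)*25))*(-1/6253) = (630*(-5 + 200))*(-1/6253) = (630*195)*(-1/6253) = 122850*(-1/6253) = -9450/481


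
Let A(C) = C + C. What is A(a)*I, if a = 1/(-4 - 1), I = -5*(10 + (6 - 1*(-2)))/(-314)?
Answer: -18/157 ≈ -0.11465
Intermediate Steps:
I = 45/157 (I = -5*(10 + (6 + 2))*(-1/314) = -5*(10 + 8)*(-1/314) = -5*18*(-1/314) = -90*(-1/314) = 45/157 ≈ 0.28662)
a = -⅕ (a = 1/(-5) = -⅕ ≈ -0.20000)
A(C) = 2*C
A(a)*I = (2*(-⅕))*(45/157) = -⅖*45/157 = -18/157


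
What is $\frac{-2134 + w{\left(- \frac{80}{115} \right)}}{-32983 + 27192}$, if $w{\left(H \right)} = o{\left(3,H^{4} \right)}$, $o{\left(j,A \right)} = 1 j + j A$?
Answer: $\frac{596144563}{1620559231} \approx 0.36786$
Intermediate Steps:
$o{\left(j,A \right)} = j + A j$
$w{\left(H \right)} = 3 + 3 H^{4}$ ($w{\left(H \right)} = 3 \left(1 + H^{4}\right) = 3 + 3 H^{4}$)
$\frac{-2134 + w{\left(- \frac{80}{115} \right)}}{-32983 + 27192} = \frac{-2134 + \left(3 + 3 \left(- \frac{80}{115}\right)^{4}\right)}{-32983 + 27192} = \frac{-2134 + \left(3 + 3 \left(\left(-80\right) \frac{1}{115}\right)^{4}\right)}{-5791} = \left(-2134 + \left(3 + 3 \left(- \frac{16}{23}\right)^{4}\right)\right) \left(- \frac{1}{5791}\right) = \left(-2134 + \left(3 + 3 \cdot \frac{65536}{279841}\right)\right) \left(- \frac{1}{5791}\right) = \left(-2134 + \left(3 + \frac{196608}{279841}\right)\right) \left(- \frac{1}{5791}\right) = \left(-2134 + \frac{1036131}{279841}\right) \left(- \frac{1}{5791}\right) = \left(- \frac{596144563}{279841}\right) \left(- \frac{1}{5791}\right) = \frac{596144563}{1620559231}$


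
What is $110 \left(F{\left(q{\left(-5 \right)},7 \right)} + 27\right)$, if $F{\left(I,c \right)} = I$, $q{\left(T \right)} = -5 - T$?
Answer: $2970$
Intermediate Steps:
$110 \left(F{\left(q{\left(-5 \right)},7 \right)} + 27\right) = 110 \left(\left(-5 - -5\right) + 27\right) = 110 \left(\left(-5 + 5\right) + 27\right) = 110 \left(0 + 27\right) = 110 \cdot 27 = 2970$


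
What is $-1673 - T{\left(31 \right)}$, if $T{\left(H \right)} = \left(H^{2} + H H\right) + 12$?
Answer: $-3607$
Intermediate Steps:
$T{\left(H \right)} = 12 + 2 H^{2}$ ($T{\left(H \right)} = \left(H^{2} + H^{2}\right) + 12 = 2 H^{2} + 12 = 12 + 2 H^{2}$)
$-1673 - T{\left(31 \right)} = -1673 - \left(12 + 2 \cdot 31^{2}\right) = -1673 - \left(12 + 2 \cdot 961\right) = -1673 - \left(12 + 1922\right) = -1673 - 1934 = -3607$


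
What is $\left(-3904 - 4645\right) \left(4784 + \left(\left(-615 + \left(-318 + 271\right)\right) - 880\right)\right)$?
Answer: $-27715858$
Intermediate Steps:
$\left(-3904 - 4645\right) \left(4784 + \left(\left(-615 + \left(-318 + 271\right)\right) - 880\right)\right) = - 8549 \left(4784 - 1542\right) = \left(-8549\right) 3242 = -27715858$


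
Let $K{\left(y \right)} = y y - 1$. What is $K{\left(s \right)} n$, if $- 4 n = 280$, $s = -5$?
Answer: $-1680$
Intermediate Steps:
$K{\left(y \right)} = -1 + y^{2}$ ($K{\left(y \right)} = y^{2} - 1 = -1 + y^{2}$)
$n = -70$ ($n = \left(- \frac{1}{4}\right) 280 = -70$)
$K{\left(s \right)} n = \left(-1 + \left(-5\right)^{2}\right) \left(-70\right) = \left(-1 + 25\right) \left(-70\right) = 24 \left(-70\right) = -1680$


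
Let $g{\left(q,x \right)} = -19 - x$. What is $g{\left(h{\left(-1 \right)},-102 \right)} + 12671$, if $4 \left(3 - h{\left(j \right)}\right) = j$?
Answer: $12754$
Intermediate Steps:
$h{\left(j \right)} = 3 - \frac{j}{4}$
$g{\left(h{\left(-1 \right)},-102 \right)} + 12671 = \left(-19 - -102\right) + 12671 = \left(-19 + 102\right) + 12671 = 83 + 12671 = 12754$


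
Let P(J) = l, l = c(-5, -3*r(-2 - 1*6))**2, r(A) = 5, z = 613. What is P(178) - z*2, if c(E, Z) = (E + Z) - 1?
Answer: -785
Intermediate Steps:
c(E, Z) = -1 + E + Z
l = 441 (l = (-1 - 5 - 3*5)**2 = (-1 - 5 - 15)**2 = (-21)**2 = 441)
P(J) = 441
P(178) - z*2 = 441 - 613*2 = 441 - 1*1226 = 441 - 1226 = -785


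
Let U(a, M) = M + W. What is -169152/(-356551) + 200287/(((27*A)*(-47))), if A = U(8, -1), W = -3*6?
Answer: 75490954009/8596801161 ≈ 8.7813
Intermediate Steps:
W = -18
U(a, M) = -18 + M (U(a, M) = M - 18 = -18 + M)
A = -19 (A = -18 - 1 = -19)
-169152/(-356551) + 200287/(((27*A)*(-47))) = -169152/(-356551) + 200287/(((27*(-19))*(-47))) = -169152*(-1/356551) + 200287/((-513*(-47))) = 169152/356551 + 200287/24111 = 75490954009/8596801161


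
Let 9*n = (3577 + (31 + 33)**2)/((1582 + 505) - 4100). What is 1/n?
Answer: -18117/7673 ≈ -2.3611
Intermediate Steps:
n = -7673/18117 (n = ((3577 + (31 + 33)**2)/((1582 + 505) - 4100))/9 = ((3577 + 64**2)/(2087 - 4100))/9 = ((3577 + 4096)/(-2013))/9 = (7673*(-1/2013))/9 = (1/9)*(-7673/2013) = -7673/18117 ≈ -0.42352)
1/n = 1/(-7673/18117) = -18117/7673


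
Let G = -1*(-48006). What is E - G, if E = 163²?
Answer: -21437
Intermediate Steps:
G = 48006
E = 26569
E - G = 26569 - 1*48006 = 26569 - 48006 = -21437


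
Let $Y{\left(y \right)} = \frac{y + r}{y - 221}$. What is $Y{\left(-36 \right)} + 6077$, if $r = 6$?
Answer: $\frac{1561819}{257} \approx 6077.1$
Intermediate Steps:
$Y{\left(y \right)} = \frac{6 + y}{-221 + y}$ ($Y{\left(y \right)} = \frac{y + 6}{y - 221} = \frac{6 + y}{-221 + y}$)
$Y{\left(-36 \right)} + 6077 = \frac{6 - 36}{-221 - 36} + 6077 = \frac{1}{-257} \left(-30\right) + 6077 = \left(- \frac{1}{257}\right) \left(-30\right) + 6077 = \frac{30}{257} + 6077 = \frac{1561819}{257}$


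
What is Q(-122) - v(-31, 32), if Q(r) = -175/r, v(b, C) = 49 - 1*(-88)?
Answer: -16539/122 ≈ -135.57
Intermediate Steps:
v(b, C) = 137 (v(b, C) = 49 + 88 = 137)
Q(-122) - v(-31, 32) = -175/(-122) - 1*137 = -175*(-1/122) - 137 = 175/122 - 137 = -16539/122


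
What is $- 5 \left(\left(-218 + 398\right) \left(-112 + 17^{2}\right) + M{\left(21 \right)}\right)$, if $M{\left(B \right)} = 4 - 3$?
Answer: $-159305$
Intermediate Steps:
$M{\left(B \right)} = 1$
$- 5 \left(\left(-218 + 398\right) \left(-112 + 17^{2}\right) + M{\left(21 \right)}\right) = - 5 \left(\left(-218 + 398\right) \left(-112 + 17^{2}\right) + 1\right) = - 5 \left(180 \left(-112 + 289\right) + 1\right) = - 5 \left(180 \cdot 177 + 1\right) = - 5 \left(31860 + 1\right) = \left(-5\right) 31861 = -159305$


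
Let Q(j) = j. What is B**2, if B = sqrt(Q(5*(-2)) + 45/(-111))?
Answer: -385/37 ≈ -10.405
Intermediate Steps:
B = I*sqrt(14245)/37 (B = sqrt(5*(-2) + 45/(-111)) = sqrt(-10 + 45*(-1/111)) = sqrt(-10 - 15/37) = sqrt(-385/37) = I*sqrt(14245)/37 ≈ 3.2257*I)
B**2 = (I*sqrt(14245)/37)**2 = -385/37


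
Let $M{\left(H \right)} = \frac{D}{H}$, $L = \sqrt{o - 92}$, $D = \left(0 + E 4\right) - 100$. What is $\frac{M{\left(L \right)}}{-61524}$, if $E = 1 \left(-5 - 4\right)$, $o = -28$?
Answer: $- \frac{17 i \sqrt{30}}{461430} \approx - 0.00020179 i$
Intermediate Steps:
$E = -9$ ($E = 1 \left(-9\right) = -9$)
$D = -136$ ($D = \left(0 - 36\right) - 100 = -36 - 100 = -136$)
$L = 2 i \sqrt{30}$ ($L = \sqrt{-28 - 92} = \sqrt{-120} = 2 i \sqrt{30} \approx 10.954 i$)
$M{\left(H \right)} = - \frac{136}{H}$
$\frac{M{\left(L \right)}}{-61524} = \frac{\left(-136\right) \frac{1}{2 i \sqrt{30}}}{-61524} = - 136 \left(- \frac{i \sqrt{30}}{60}\right) \left(- \frac{1}{61524}\right) = \frac{34 i \sqrt{30}}{15} \left(- \frac{1}{61524}\right) = - \frac{17 i \sqrt{30}}{461430}$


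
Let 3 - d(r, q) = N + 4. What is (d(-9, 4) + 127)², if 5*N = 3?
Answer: 393129/25 ≈ 15725.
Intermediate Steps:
N = ⅗ (N = (⅕)*3 = ⅗ ≈ 0.60000)
d(r, q) = -8/5 (d(r, q) = 3 - (⅗ + 4) = 3 - 1*23/5 = 3 - 23/5 = -8/5)
(d(-9, 4) + 127)² = (-8/5 + 127)² = (627/5)² = 393129/25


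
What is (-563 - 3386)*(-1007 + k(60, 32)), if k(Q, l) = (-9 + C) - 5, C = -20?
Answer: 4110909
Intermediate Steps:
k(Q, l) = -34 (k(Q, l) = (-9 - 20) - 5 = -29 - 5 = -34)
(-563 - 3386)*(-1007 + k(60, 32)) = (-563 - 3386)*(-1007 - 34) = -3949*(-1041) = 4110909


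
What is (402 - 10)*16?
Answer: 6272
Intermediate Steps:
(402 - 10)*16 = 392*16 = 6272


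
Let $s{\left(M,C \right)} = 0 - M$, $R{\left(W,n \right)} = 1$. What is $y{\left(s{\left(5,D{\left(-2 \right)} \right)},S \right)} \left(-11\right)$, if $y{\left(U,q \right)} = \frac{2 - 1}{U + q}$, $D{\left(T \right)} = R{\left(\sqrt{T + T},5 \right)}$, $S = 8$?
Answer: $- \frac{11}{3} \approx -3.6667$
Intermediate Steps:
$D{\left(T \right)} = 1$
$s{\left(M,C \right)} = - M$
$y{\left(U,q \right)} = \frac{1}{U + q}$ ($y{\left(U,q \right)} = 1 \frac{1}{U + q} = \frac{1}{U + q}$)
$y{\left(s{\left(5,D{\left(-2 \right)} \right)},S \right)} \left(-11\right) = \frac{1}{\left(-1\right) 5 + 8} \left(-11\right) = \frac{1}{-5 + 8} \left(-11\right) = \frac{1}{3} \left(-11\right) = - \frac{11}{3}$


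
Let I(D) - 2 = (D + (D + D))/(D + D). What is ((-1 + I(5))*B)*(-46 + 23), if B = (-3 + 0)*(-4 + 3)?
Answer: -345/2 ≈ -172.50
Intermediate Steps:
B = 3 (B = -3*(-1) = 3)
I(D) = 7/2 (I(D) = 2 + (D + (D + D))/(D + D) = 2 + (D + 2*D)/((2*D)) = 2 + (3*D)*(1/(2*D)) = 2 + 3/2 = 7/2)
((-1 + I(5))*B)*(-46 + 23) = ((-1 + 7/2)*3)*(-46 + 23) = ((5/2)*3)*(-23) = (15/2)*(-23) = -345/2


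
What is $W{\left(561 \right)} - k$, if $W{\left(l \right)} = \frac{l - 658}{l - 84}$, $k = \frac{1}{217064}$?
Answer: $- \frac{21055685}{103539528} \approx -0.20336$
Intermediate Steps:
$k = \frac{1}{217064} \approx 4.6069 \cdot 10^{-6}$
$W{\left(l \right)} = \frac{-658 + l}{-84 + l}$
$W{\left(561 \right)} - k = \frac{-658 + 561}{-84 + 561} - \frac{1}{217064} = \frac{1}{477} \left(-97\right) - \frac{1}{217064} = - \frac{97}{477} - \frac{1}{217064} = - \frac{21055685}{103539528}$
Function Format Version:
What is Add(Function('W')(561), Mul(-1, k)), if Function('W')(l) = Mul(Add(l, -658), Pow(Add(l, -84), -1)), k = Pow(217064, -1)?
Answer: Rational(-21055685, 103539528) ≈ -0.20336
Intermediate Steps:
k = Rational(1, 217064) ≈ 4.6069e-6
Function('W')(l) = Mul(Pow(Add(-84, l), -1), Add(-658, l)) (Function('W')(l) = Mul(Add(-658, l), Pow(Add(-84, l), -1)) = Mul(Pow(Add(-84, l), -1), Add(-658, l)))
Add(Function('W')(561), Mul(-1, k)) = Add(Mul(Pow(Add(-84, 561), -1), Add(-658, 561)), Mul(-1, Rational(1, 217064))) = Add(Mul(Pow(477, -1), -97), Rational(-1, 217064)) = Add(Mul(Rational(1, 477), -97), Rational(-1, 217064)) = Add(Rational(-97, 477), Rational(-1, 217064)) = Rational(-21055685, 103539528)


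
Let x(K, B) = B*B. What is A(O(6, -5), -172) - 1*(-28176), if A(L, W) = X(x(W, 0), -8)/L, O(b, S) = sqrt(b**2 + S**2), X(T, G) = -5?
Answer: 28176 - 5*sqrt(61)/61 ≈ 28175.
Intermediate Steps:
x(K, B) = B**2
O(b, S) = sqrt(S**2 + b**2)
A(L, W) = -5/L
A(O(6, -5), -172) - 1*(-28176) = -5/sqrt((-5)**2 + 6**2) - 1*(-28176) = -5/sqrt(25 + 36) + 28176 = -5*sqrt(61)/61 + 28176 = 28176 - 5*sqrt(61)/61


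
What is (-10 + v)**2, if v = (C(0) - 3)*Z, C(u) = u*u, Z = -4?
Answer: 4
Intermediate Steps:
C(u) = u**2
v = 12 (v = (0**2 - 3)*(-4) = (0 - 3)*(-4) = -3*(-4) = 12)
(-10 + v)**2 = (-10 + 12)**2 = 2**2 = 4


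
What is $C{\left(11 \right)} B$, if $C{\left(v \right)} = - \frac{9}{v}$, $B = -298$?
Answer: $\frac{2682}{11} \approx 243.82$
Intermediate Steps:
$C{\left(11 \right)} B = - \frac{9}{11} \left(-298\right) = \left(-9\right) \frac{1}{11} \left(-298\right) = \left(- \frac{9}{11}\right) \left(-298\right) = \frac{2682}{11}$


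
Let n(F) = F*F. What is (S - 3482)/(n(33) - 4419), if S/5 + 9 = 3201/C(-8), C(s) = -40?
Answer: 31417/26640 ≈ 1.1793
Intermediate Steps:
n(F) = F²
S = -3561/8 (S = -45 + 5*(3201/(-40)) = -45 + 5*(3201*(-1/40)) = -45 + 5*(-3201/40) = -45 - 3201/8 = -3561/8 ≈ -445.13)
(S - 3482)/(n(33) - 4419) = (-3561/8 - 3482)/(33² - 4419) = -31417/(8*(1089 - 4419)) = -31417/8/(-3330) = -31417/8*(-1/3330) = 31417/26640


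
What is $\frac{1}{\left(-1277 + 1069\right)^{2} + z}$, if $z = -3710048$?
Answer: $- \frac{1}{3666784} \approx -2.7272 \cdot 10^{-7}$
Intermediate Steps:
$\frac{1}{\left(-1277 + 1069\right)^{2} + z} = \frac{1}{\left(-1277 + 1069\right)^{2} - 3710048} = \frac{1}{\left(-208\right)^{2} - 3710048} = \frac{1}{43264 - 3710048} = \frac{1}{-3666784} = - \frac{1}{3666784}$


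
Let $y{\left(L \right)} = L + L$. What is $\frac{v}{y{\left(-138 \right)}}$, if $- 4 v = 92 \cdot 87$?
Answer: $\frac{29}{4} \approx 7.25$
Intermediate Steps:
$v = -2001$ ($v = - \frac{92 \cdot 87}{4} = \left(- \frac{1}{4}\right) 8004 = -2001$)
$y{\left(L \right)} = 2 L$
$\frac{v}{y{\left(-138 \right)}} = - \frac{2001}{2 \left(-138\right)} = - \frac{2001}{-276} = \left(-2001\right) \left(- \frac{1}{276}\right) = \frac{29}{4}$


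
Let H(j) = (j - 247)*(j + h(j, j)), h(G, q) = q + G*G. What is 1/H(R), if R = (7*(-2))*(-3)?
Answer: -1/378840 ≈ -2.6396e-6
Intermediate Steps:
R = 42 (R = -14*(-3) = 42)
h(G, q) = q + G**2
H(j) = (-247 + j)*(j**2 + 2*j) (H(j) = (j - 247)*(j + (j + j**2)) = (-247 + j)*(j**2 + 2*j))
1/H(R) = 1/(42*(-494 + 42**2 - 245*42)) = 1/(42*(-494 + 1764 - 10290)) = 1/(42*(-9020)) = 1/(-378840) = -1/378840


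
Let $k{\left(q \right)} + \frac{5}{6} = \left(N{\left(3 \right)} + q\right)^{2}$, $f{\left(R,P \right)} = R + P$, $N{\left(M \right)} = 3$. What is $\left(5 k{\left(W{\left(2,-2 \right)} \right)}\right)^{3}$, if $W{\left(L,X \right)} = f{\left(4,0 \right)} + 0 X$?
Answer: $\frac{3017196125}{216} \approx 1.3968 \cdot 10^{7}$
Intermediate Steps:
$f{\left(R,P \right)} = P + R$
$W{\left(L,X \right)} = 4$ ($W{\left(L,X \right)} = \left(0 + 4\right) + 0 X = 4 + 0 = 4$)
$k{\left(q \right)} = - \frac{5}{6} + \left(3 + q\right)^{2}$
$\left(5 k{\left(W{\left(2,-2 \right)} \right)}\right)^{3} = \left(5 \left(- \frac{5}{6} + \left(3 + 4\right)^{2}\right)\right)^{3} = \left(5 \left(- \frac{5}{6} + 7^{2}\right)\right)^{3} = \left(5 \left(- \frac{5}{6} + 49\right)\right)^{3} = \left(5 \cdot \frac{289}{6}\right)^{3} = \left(\frac{1445}{6}\right)^{3} = \frac{3017196125}{216}$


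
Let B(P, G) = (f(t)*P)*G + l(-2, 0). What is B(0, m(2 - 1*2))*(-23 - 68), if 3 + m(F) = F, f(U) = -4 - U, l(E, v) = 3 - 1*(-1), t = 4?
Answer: -364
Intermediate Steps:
l(E, v) = 4 (l(E, v) = 3 + 1 = 4)
m(F) = -3 + F
B(P, G) = 4 - 8*G*P (B(P, G) = ((-4 - 1*4)*P)*G + 4 = ((-4 - 4)*P)*G + 4 = (-8*P)*G + 4 = -8*G*P + 4 = 4 - 8*G*P)
B(0, m(2 - 1*2))*(-23 - 68) = (4 - 8*(-3 + (2 - 1*2))*0)*(-23 - 68) = (4 - 8*(-3 + (2 - 2))*0)*(-91) = (4 - 8*(-3 + 0)*0)*(-91) = (4 - 8*(-3)*0)*(-91) = (4 + 0)*(-91) = 4*(-91) = -364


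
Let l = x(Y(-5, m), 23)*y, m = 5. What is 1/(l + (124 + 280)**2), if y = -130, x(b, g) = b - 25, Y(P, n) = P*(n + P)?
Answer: 1/166466 ≈ 6.0072e-6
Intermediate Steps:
Y(P, n) = P*(P + n)
x(b, g) = -25 + b
l = 3250 (l = (-25 - 5*(-5 + 5))*(-130) = (-25 - 5*0)*(-130) = (-25 + 0)*(-130) = -25*(-130) = 3250)
1/(l + (124 + 280)**2) = 1/(3250 + (124 + 280)**2) = 1/(3250 + 404**2) = 1/(3250 + 163216) = 1/166466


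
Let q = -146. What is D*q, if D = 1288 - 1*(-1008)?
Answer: -335216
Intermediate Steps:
D = 2296 (D = 1288 + 1008 = 2296)
D*q = 2296*(-146) = -335216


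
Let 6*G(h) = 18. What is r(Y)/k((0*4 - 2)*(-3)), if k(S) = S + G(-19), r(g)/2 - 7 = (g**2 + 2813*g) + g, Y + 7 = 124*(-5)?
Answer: -2742484/9 ≈ -3.0472e+5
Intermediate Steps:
G(h) = 3 (G(h) = (1/6)*18 = 3)
Y = -627 (Y = -7 + 124*(-5) = -7 - 620 = -627)
r(g) = 14 + 2*g**2 + 5628*g (r(g) = 14 + 2*((g**2 + 2813*g) + g) = 14 + 2*(g**2 + 2814*g) = 14 + (2*g**2 + 5628*g) = 14 + 2*g**2 + 5628*g)
k(S) = 3 + S (k(S) = S + 3 = 3 + S)
r(Y)/k((0*4 - 2)*(-3)) = (14 + 2*(-627)**2 + 5628*(-627))/(3 + (0*4 - 2)*(-3)) = (14 + 2*393129 - 3528756)/(3 + (0 - 2)*(-3)) = (14 + 786258 - 3528756)/(3 - 2*(-3)) = -2742484/(3 + 6) = -2742484/9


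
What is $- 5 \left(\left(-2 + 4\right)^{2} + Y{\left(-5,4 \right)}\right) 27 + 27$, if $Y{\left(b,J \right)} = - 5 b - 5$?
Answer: $-3213$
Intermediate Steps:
$Y{\left(b,J \right)} = -5 - 5 b$
$- 5 \left(\left(-2 + 4\right)^{2} + Y{\left(-5,4 \right)}\right) 27 + 27 = - 5 \left(\left(-2 + 4\right)^{2} - -20\right) 27 + 27 = - 5 \left(2^{2} + \left(-5 + 25\right)\right) 27 + 27 = - 5 \left(4 + 20\right) 27 + 27 = \left(-5\right) 24 \cdot 27 + 27 = \left(-120\right) 27 + 27 = -3240 + 27 = -3213$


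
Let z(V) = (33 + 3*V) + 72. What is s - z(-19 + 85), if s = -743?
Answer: -1046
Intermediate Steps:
z(V) = 105 + 3*V
s - z(-19 + 85) = -743 - (105 + 3*(-19 + 85)) = -743 - (105 + 3*66) = -743 - (105 + 198) = -743 - 1*303 = -743 - 303 = -1046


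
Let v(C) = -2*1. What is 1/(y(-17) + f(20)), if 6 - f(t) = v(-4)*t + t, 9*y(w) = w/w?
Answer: 9/235 ≈ 0.038298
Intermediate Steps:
v(C) = -2
y(w) = ⅑ (y(w) = (w/w)/9 = (⅑)*1 = ⅑)
f(t) = 6 + t (f(t) = 6 - (-2*t + t) = 6 - (-1)*t = 6 + t)
1/(y(-17) + f(20)) = 1/(⅑ + (6 + 20)) = 1/(⅑ + 26) = 1/(235/9) = 9/235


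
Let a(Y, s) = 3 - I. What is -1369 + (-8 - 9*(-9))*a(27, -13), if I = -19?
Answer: 237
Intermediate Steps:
a(Y, s) = 22 (a(Y, s) = 3 - 1*(-19) = 3 + 19 = 22)
-1369 + (-8 - 9*(-9))*a(27, -13) = -1369 + (-8 - 9*(-9))*22 = -1369 + (-8 + 81)*22 = -1369 + 73*22 = -1369 + 1606 = 237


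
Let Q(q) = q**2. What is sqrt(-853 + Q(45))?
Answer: 2*sqrt(293) ≈ 34.234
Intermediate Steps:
sqrt(-853 + Q(45)) = sqrt(-853 + 45**2) = sqrt(-853 + 2025) = sqrt(1172) = 2*sqrt(293)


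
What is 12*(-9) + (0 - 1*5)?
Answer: -113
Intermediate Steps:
12*(-9) + (0 - 1*5) = -108 + (0 - 5) = -108 - 5 = -113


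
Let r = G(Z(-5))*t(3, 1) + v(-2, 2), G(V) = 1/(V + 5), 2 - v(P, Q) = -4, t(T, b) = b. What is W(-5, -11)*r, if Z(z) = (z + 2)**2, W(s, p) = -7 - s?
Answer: -85/7 ≈ -12.143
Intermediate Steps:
v(P, Q) = 6 (v(P, Q) = 2 - 1*(-4) = 2 + 4 = 6)
Z(z) = (2 + z)**2
G(V) = 1/(5 + V)
r = 85/14 (r = 1/(5 + (2 - 5)**2) + 6 = 1/(5 + (-3)**2) + 6 = 1/(5 + 9) + 6 = 1/14 + 6 = 85/14 ≈ 6.0714)
W(-5, -11)*r = (-7 - 1*(-5))*(85/14) = (-7 + 5)*(85/14) = -2*85/14 = -85/7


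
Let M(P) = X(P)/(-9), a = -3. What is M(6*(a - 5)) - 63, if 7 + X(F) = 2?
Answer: -562/9 ≈ -62.444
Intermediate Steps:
X(F) = -5 (X(F) = -7 + 2 = -5)
M(P) = 5/9 (M(P) = -5/(-9) = -5*(-1/9) = 5/9)
M(6*(a - 5)) - 63 = 5/9 - 63 = -562/9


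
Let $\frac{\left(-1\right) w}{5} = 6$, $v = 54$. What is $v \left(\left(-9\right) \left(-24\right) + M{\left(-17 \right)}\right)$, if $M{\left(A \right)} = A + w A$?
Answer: $38286$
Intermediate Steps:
$w = -30$ ($w = \left(-5\right) 6 = -30$)
$M{\left(A \right)} = - 29 A$ ($M{\left(A \right)} = A - 30 A = - 29 A$)
$v \left(\left(-9\right) \left(-24\right) + M{\left(-17 \right)}\right) = 54 \left(\left(-9\right) \left(-24\right) - -493\right) = 54 \left(216 + 493\right) = 54 \cdot 709 = 38286$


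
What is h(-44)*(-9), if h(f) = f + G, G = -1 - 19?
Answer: 576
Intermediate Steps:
G = -20
h(f) = -20 + f (h(f) = f - 20 = -20 + f)
h(-44)*(-9) = (-20 - 44)*(-9) = -64*(-9) = 576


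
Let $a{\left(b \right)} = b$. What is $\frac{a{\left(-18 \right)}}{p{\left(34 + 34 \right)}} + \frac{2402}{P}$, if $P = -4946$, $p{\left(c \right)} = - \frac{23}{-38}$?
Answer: $- \frac{1719155}{56879} \approx -30.225$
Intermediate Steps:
$p{\left(c \right)} = \frac{23}{38}$ ($p{\left(c \right)} = \left(-23\right) \left(- \frac{1}{38}\right) = \frac{23}{38}$)
$\frac{a{\left(-18 \right)}}{p{\left(34 + 34 \right)}} + \frac{2402}{P} = - \frac{18}{\frac{23}{38}} + \frac{2402}{-4946} = \left(-18\right) \frac{38}{23} + 2402 \left(- \frac{1}{4946}\right) = - \frac{684}{23} - \frac{1201}{2473} = - \frac{1719155}{56879}$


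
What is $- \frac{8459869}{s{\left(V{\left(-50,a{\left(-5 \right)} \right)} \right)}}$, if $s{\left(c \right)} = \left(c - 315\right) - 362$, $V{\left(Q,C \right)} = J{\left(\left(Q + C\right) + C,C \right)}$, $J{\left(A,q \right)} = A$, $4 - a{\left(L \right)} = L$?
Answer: $\frac{8459869}{709} \approx 11932.0$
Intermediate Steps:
$a{\left(L \right)} = 4 - L$
$V{\left(Q,C \right)} = Q + 2 C$ ($V{\left(Q,C \right)} = \left(Q + C\right) + C = \left(C + Q\right) + C = Q + 2 C$)
$s{\left(c \right)} = -677 + c$ ($s{\left(c \right)} = \left(-315 + c\right) - 362 = -677 + c$)
$- \frac{8459869}{s{\left(V{\left(-50,a{\left(-5 \right)} \right)} \right)}} = - \frac{8459869}{-677 - \left(50 - 2 \left(4 - -5\right)\right)} = - \frac{8459869}{-677 - \left(50 - 2 \left(4 + 5\right)\right)} = - \frac{8459869}{-677 + \left(-50 + 2 \cdot 9\right)} = - \frac{8459869}{-677 + \left(-50 + 18\right)} = - \frac{8459869}{-677 - 32} = - \frac{8459869}{-709} = \left(-8459869\right) \left(- \frac{1}{709}\right) = \frac{8459869}{709}$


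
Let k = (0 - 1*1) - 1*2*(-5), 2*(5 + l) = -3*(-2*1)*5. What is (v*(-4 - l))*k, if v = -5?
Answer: 630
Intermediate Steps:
l = 10 (l = -5 + (-3*(-2*1)*5)/2 = -5 + (-(-6)*5)/2 = -5 + (-3*(-10))/2 = -5 + (½)*30 = -5 + 15 = 10)
k = 9 (k = (0 - 1) - 2*(-5) = -1 + 10 = 9)
(v*(-4 - l))*k = -5*(-4 - 1*10)*9 = -5*(-4 - 10)*9 = -5*(-14)*9 = 70*9 = 630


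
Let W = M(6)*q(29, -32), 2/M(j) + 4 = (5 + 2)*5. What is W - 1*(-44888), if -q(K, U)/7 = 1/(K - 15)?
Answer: 1391527/31 ≈ 44888.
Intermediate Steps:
q(K, U) = -7/(-15 + K) (q(K, U) = -7/(K - 15) = -7/(-15 + K))
M(j) = 2/31 (M(j) = 2/(-4 + (5 + 2)*5) = 2/(-4 + 7*5) = 2/(-4 + 35) = 2/31)
W = -1/31 (W = 2*(-7/(-15 + 29))/31 = 2*(-7/14)/31 = 2*(-7*1/14)/31 = (2/31)*(-1/2) = -1/31 ≈ -0.032258)
W - 1*(-44888) = -1/31 - 1*(-44888) = -1/31 + 44888 = 1391527/31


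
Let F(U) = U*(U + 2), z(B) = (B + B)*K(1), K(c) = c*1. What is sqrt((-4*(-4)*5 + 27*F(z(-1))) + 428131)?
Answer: 21*sqrt(971) ≈ 654.38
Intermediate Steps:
K(c) = c
z(B) = 2*B (z(B) = (B + B)*1 = (2*B)*1 = 2*B)
F(U) = U*(2 + U)
sqrt((-4*(-4)*5 + 27*F(z(-1))) + 428131) = sqrt((-4*(-4)*5 + 27*((2*(-1))*(2 + 2*(-1)))) + 428131) = sqrt((16*5 + 27*(-2*(2 - 2))) + 428131) = sqrt((80 + 27*(-2*0)) + 428131) = sqrt((80 + 27*0) + 428131) = sqrt((80 + 0) + 428131) = sqrt(80 + 428131) = sqrt(428211) = 21*sqrt(971)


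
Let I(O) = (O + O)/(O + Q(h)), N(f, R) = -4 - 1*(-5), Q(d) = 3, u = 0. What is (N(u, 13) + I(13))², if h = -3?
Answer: 441/64 ≈ 6.8906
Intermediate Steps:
N(f, R) = 1 (N(f, R) = -4 + 5 = 1)
I(O) = 2*O/(3 + O) (I(O) = (O + O)/(O + 3) = (2*O)/(3 + O) = 2*O/(3 + O))
(N(u, 13) + I(13))² = (1 + 2*13/(3 + 13))² = (1 + 2*13/16)² = (1 + 2*13*(1/16))² = (1 + 13/8)² = (21/8)² = 441/64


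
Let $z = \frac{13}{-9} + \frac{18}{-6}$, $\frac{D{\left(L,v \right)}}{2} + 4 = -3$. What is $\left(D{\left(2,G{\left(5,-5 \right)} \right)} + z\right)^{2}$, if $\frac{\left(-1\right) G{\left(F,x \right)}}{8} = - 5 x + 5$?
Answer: $\frac{27556}{81} \approx 340.2$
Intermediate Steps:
$G{\left(F,x \right)} = -40 + 40 x$ ($G{\left(F,x \right)} = - 8 \left(- 5 x + 5\right) = - 8 \left(5 - 5 x\right) = -40 + 40 x$)
$D{\left(L,v \right)} = -14$ ($D{\left(L,v \right)} = -8 + 2 \left(-3\right) = -8 - 6 = -14$)
$z = - \frac{40}{9}$ ($z = 13 \left(- \frac{1}{9}\right) + 18 \left(- \frac{1}{6}\right) = - \frac{13}{9} - 3 = - \frac{40}{9} \approx -4.4444$)
$\left(D{\left(2,G{\left(5,-5 \right)} \right)} + z\right)^{2} = \left(-14 - \frac{40}{9}\right)^{2} = \left(- \frac{166}{9}\right)^{2} = \frac{27556}{81}$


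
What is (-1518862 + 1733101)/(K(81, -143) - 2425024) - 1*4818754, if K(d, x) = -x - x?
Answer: -3894738716897/808246 ≈ -4.8188e+6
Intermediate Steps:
K(d, x) = -2*x
(-1518862 + 1733101)/(K(81, -143) - 2425024) - 1*4818754 = (-1518862 + 1733101)/(-2*(-143) - 2425024) - 1*4818754 = 214239/(286 - 2425024) - 4818754 = 214239/(-2424738) - 4818754 = 214239*(-1/2424738) - 4818754 = -71413/808246 - 4818754 = -3894738716897/808246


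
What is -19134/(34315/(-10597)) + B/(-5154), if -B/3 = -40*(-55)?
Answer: 174211161782/29476585 ≈ 5910.2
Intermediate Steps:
B = -6600 (B = -(-120)*(-55) = -3*2200 = -6600)
-19134/(34315/(-10597)) + B/(-5154) = -19134/(34315/(-10597)) - 6600/(-5154) = -19134/(34315*(-1/10597)) - 6600*(-1/5154) = -19134/(-34315/10597) + 1100/859 = -19134*(-10597/34315) + 1100/859 = 202762998/34315 + 1100/859 = 174211161782/29476585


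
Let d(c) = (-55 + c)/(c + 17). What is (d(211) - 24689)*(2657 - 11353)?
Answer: 4079102288/19 ≈ 2.1469e+8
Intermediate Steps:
d(c) = (-55 + c)/(17 + c)
(d(211) - 24689)*(2657 - 11353) = ((-55 + 211)/(17 + 211) - 24689)*(2657 - 11353) = (156/228 - 24689)*(-8696) = ((1/228)*156 - 24689)*(-8696) = (13/19 - 24689)*(-8696) = -469078/19*(-8696) = 4079102288/19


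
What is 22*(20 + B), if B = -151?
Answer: -2882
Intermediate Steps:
22*(20 + B) = 22*(20 - 151) = 22*(-131) = -2882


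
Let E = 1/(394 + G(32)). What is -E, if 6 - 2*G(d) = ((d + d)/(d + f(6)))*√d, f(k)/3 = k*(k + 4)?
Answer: -1115173/442721633 - 1696*√2/442721633 ≈ -0.0025243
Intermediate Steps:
f(k) = 3*k*(4 + k) (f(k) = 3*(k*(k + 4)) = 3*(k*(4 + k)) = 3*k*(4 + k))
G(d) = 3 - d^(3/2)/(180 + d) (G(d) = 3 - (d + d)/(d + 3*6*(4 + 6))*√d/2 = 3 - (2*d)/(d + 3*6*10)*√d/2 = 3 - (2*d)/(d + 180)*√d/2 = 3 - (2*d)/(180 + d)*√d/2 = 3 - 2*d/(180 + d)*√d/2 = 3 - d^(3/2)/(180 + d))
E = 1/(397 - 32*√2/53) (E = 1/(394 + (540 - 32^(3/2) + 3*32)/(180 + 32)) = 1/(394 + (540 - 128*√2 + 96)/212) = 1/(394 + (636 - 128*√2)/212) = 1/(394 + (3 - 32*√2/53)) = 1/(397 - 32*√2/53) ≈ 0.0025243)
-E = -(1115173/442721633 + 1696*√2/442721633) = -1115173/442721633 - 1696*√2/442721633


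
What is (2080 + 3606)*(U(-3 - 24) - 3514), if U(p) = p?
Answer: -20134126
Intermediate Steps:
(2080 + 3606)*(U(-3 - 24) - 3514) = (2080 + 3606)*((-3 - 24) - 3514) = 5686*(-27 - 3514) = 5686*(-3541) = -20134126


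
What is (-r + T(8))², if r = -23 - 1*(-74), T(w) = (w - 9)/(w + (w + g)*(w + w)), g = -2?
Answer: 28143025/10816 ≈ 2602.0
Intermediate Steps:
T(w) = (-9 + w)/(w + 2*w*(-2 + w)) (T(w) = (w - 9)/(w + (w - 2)*(w + w)) = (-9 + w)/(w + (-2 + w)*(2*w)) = (-9 + w)/(w + 2*w*(-2 + w)))
r = 51 (r = -23 + 74 = 51)
(-r + T(8))² = (-1*51 + (-9 + 8)/(8*(-3 + 2*8)))² = (-51 + (⅛)*(-1)/(-3 + 16))² = (-51 + (⅛)*(-1)/13)² = (-51 + (⅛)*(1/13)*(-1))² = (-51 - 1/104)² = (-5305/104)² = 28143025/10816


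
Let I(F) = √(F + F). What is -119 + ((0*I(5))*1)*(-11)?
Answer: -119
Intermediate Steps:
I(F) = √2*√F (I(F) = √(2*F) = √2*√F)
-119 + ((0*I(5))*1)*(-11) = -119 + ((0*(√2*√5))*1)*(-11) = -119 + ((0*√10)*1)*(-11) = -119 + (0*1)*(-11) = -119 + 0*(-11) = -119 + 0 = -119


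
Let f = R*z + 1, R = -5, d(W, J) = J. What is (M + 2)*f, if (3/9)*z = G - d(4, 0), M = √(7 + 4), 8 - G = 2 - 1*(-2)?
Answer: -118 - 59*√11 ≈ -313.68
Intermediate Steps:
G = 4 (G = 8 - (2 - 1*(-2)) = 8 - (2 + 2) = 8 - 1*4 = 8 - 4 = 4)
M = √11 ≈ 3.3166
z = 12 (z = 3*(4 - 1*0) = 3*(4 + 0) = 3*4 = 12)
f = -59 (f = -5*12 + 1 = -60 + 1 = -59)
(M + 2)*f = (√11 + 2)*(-59) = (2 + √11)*(-59) = -118 - 59*√11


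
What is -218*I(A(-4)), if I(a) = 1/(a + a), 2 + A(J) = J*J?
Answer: -109/14 ≈ -7.7857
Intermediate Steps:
A(J) = -2 + J² (A(J) = -2 + J*J = -2 + J²)
I(a) = 1/(2*a)
-218*I(A(-4)) = -109/(-2 + (-4)²) = -109/(-2 + 16) = -109/14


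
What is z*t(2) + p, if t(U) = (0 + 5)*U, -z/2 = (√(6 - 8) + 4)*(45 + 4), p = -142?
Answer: -4062 - 980*I*√2 ≈ -4062.0 - 1385.9*I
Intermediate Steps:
z = -392 - 98*I*√2 (z = -2*(√(6 - 8) + 4)*(45 + 4) = -2*(√(-2) + 4)*49 = -2*(I*√2 + 4)*49 = -2*(4 + I*√2)*49 = -2*(196 + 49*I*√2) = -392 - 98*I*√2 ≈ -392.0 - 138.59*I)
t(U) = 5*U
z*t(2) + p = (-392 - 98*I*√2)*(5*2) - 142 = (-392 - 98*I*√2)*10 - 142 = (-3920 - 980*I*√2) - 142 = -4062 - 980*I*√2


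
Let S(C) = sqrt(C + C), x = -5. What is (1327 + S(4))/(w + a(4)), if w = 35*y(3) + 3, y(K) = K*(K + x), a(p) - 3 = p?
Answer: -1327/200 - sqrt(2)/100 ≈ -6.6491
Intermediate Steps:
a(p) = 3 + p
y(K) = K*(-5 + K) (y(K) = K*(K - 5) = K*(-5 + K))
S(C) = sqrt(2)*sqrt(C) (S(C) = sqrt(2*C) = sqrt(2)*sqrt(C))
w = -207 (w = 35*(3*(-5 + 3)) + 3 = 35*(3*(-2)) + 3 = 35*(-6) + 3 = -210 + 3 = -207)
(1327 + S(4))/(w + a(4)) = (1327 + sqrt(2)*sqrt(4))/(-207 + (3 + 4)) = (1327 + sqrt(2)*2)/(-207 + 7) = (1327 + 2*sqrt(2))/(-200) = (1327 + 2*sqrt(2))*(-1/200) = -1327/200 - sqrt(2)/100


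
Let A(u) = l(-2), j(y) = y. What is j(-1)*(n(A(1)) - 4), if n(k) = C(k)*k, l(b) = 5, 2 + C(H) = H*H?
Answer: -111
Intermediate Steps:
C(H) = -2 + H² (C(H) = -2 + H*H = -2 + H²)
A(u) = 5
n(k) = k*(-2 + k²) (n(k) = (-2 + k²)*k = k*(-2 + k²))
j(-1)*(n(A(1)) - 4) = -(5*(-2 + 5²) - 4) = -(5*(-2 + 25) - 4) = -(5*23 - 4) = -(115 - 4) = -1*111 = -111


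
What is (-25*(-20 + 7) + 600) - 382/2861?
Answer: 2646043/2861 ≈ 924.87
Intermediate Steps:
(-25*(-20 + 7) + 600) - 382/2861 = (-25*(-13) + 600) - 382*1/2861 = (325 + 600) - 382/2861 = 925 - 382/2861 = 2646043/2861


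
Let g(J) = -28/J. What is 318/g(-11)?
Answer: 1749/14 ≈ 124.93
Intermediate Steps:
318/g(-11) = 318/((-28/(-11))) = 318/((-28*(-1/11))) = 318/(28/11) = 318*(11/28) = 1749/14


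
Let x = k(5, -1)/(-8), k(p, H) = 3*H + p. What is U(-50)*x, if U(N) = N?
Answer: 25/2 ≈ 12.500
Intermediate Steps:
k(p, H) = p + 3*H
x = -1/4 (x = (5 + 3*(-1))/(-8) = (5 - 3)*(-1/8) = 2*(-1/8) = -1/4 ≈ -0.25000)
U(-50)*x = -50*(-1/4) = 25/2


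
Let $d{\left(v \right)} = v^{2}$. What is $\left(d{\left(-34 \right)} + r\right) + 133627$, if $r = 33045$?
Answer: $167828$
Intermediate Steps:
$\left(d{\left(-34 \right)} + r\right) + 133627 = \left(\left(-34\right)^{2} + 33045\right) + 133627 = \left(1156 + 33045\right) + 133627 = 34201 + 133627 = 167828$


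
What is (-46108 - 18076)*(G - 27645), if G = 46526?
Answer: -1211858104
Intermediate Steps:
(-46108 - 18076)*(G - 27645) = (-46108 - 18076)*(46526 - 27645) = -64184*18881 = -1211858104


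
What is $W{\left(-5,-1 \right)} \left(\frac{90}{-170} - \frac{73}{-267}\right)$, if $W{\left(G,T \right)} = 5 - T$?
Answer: $- \frac{2324}{1513} \approx -1.536$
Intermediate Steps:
$W{\left(-5,-1 \right)} \left(\frac{90}{-170} - \frac{73}{-267}\right) = \left(5 - -1\right) \left(\frac{90}{-170} - \frac{73}{-267}\right) = \left(5 + 1\right) \left(90 \left(- \frac{1}{170}\right) - - \frac{73}{267}\right) = 6 \left(- \frac{9}{17} + \frac{73}{267}\right) = 6 \left(- \frac{1162}{4539}\right) = - \frac{2324}{1513}$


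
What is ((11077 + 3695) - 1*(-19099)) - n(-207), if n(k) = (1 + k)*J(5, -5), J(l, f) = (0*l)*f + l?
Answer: 34901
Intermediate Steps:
J(l, f) = l (J(l, f) = 0*f + l = 0 + l = l)
n(k) = 5 + 5*k (n(k) = (1 + k)*5 = 5 + 5*k)
((11077 + 3695) - 1*(-19099)) - n(-207) = ((11077 + 3695) - 1*(-19099)) - (5 + 5*(-207)) = (14772 + 19099) - (5 - 1035) = 33871 - 1*(-1030) = 33871 + 1030 = 34901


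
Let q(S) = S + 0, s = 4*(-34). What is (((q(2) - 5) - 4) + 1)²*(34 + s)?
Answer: -3672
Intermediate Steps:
s = -136
q(S) = S
(((q(2) - 5) - 4) + 1)²*(34 + s) = (((2 - 5) - 4) + 1)²*(34 - 136) = ((-3 - 4) + 1)²*(-102) = (-7 + 1)²*(-102) = (-6)²*(-102) = 36*(-102) = -3672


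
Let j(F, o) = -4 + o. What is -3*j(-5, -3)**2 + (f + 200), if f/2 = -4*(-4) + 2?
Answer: 89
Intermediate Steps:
f = 36 (f = 2*(-4*(-4) + 2) = 2*(16 + 2) = 2*18 = 36)
-3*j(-5, -3)**2 + (f + 200) = -3*(-4 - 3)**2 + (36 + 200) = -3*(-7)**2 + 236 = -3*49 + 236 = -147 + 236 = 89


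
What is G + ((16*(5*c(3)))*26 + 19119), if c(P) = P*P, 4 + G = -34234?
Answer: 3601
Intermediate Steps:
G = -34238 (G = -4 - 34234 = -34238)
c(P) = P**2
G + ((16*(5*c(3)))*26 + 19119) = -34238 + ((16*(5*3**2))*26 + 19119) = -34238 + ((16*(5*9))*26 + 19119) = -34238 + ((16*45)*26 + 19119) = -34238 + (720*26 + 19119) = -34238 + (18720 + 19119) = -34238 + 37839 = 3601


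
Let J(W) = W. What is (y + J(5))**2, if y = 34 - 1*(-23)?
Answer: 3844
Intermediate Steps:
y = 57 (y = 34 + 23 = 57)
(y + J(5))**2 = (57 + 5)**2 = 62**2 = 3844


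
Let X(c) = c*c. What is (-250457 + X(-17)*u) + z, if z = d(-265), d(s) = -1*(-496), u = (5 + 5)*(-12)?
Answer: -284641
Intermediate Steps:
u = -120 (u = 10*(-12) = -120)
X(c) = c²
d(s) = 496
z = 496
(-250457 + X(-17)*u) + z = (-250457 + (-17)²*(-120)) + 496 = (-250457 + 289*(-120)) + 496 = (-250457 - 34680) + 496 = -285137 + 496 = -284641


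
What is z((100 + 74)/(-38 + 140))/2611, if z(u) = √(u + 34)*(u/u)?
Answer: √10319/44387 ≈ 0.0022886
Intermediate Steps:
z(u) = √(34 + u) (z(u) = √(34 + u)*1 = √(34 + u))
z((100 + 74)/(-38 + 140))/2611 = √(34 + (100 + 74)/(-38 + 140))/2611 = √(34 + 174/102)*(1/2611) = √(34 + 174*(1/102))*(1/2611) = √(34 + 29/17)*(1/2611) = √(607/17)*(1/2611) = (√10319/17)*(1/2611) = √10319/44387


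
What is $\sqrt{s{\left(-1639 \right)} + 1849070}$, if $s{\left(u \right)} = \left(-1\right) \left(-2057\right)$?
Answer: $\sqrt{1851127} \approx 1360.6$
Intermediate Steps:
$s{\left(u \right)} = 2057$
$\sqrt{s{\left(-1639 \right)} + 1849070} = \sqrt{2057 + 1849070} = \sqrt{1851127}$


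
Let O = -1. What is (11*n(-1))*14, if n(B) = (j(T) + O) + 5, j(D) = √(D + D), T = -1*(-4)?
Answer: 616 + 308*√2 ≈ 1051.6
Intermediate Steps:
T = 4
j(D) = √2*√D (j(D) = √(2*D) = √2*√D)
n(B) = 4 + 2*√2 (n(B) = (√2*√4 - 1) + 5 = (√2*2 - 1) + 5 = (2*√2 - 1) + 5 = (-1 + 2*√2) + 5 = 4 + 2*√2)
(11*n(-1))*14 = (11*(4 + 2*√2))*14 = (44 + 22*√2)*14 = 616 + 308*√2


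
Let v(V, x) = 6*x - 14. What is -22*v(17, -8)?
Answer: 1364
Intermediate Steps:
v(V, x) = -14 + 6*x
-22*v(17, -8) = -22*(-14 + 6*(-8)) = -22*(-14 - 48) = -22*(-62) = 1364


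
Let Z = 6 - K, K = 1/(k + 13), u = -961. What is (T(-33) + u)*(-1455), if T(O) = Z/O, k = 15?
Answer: 430743535/308 ≈ 1.3985e+6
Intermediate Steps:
K = 1/28 (K = 1/(15 + 13) = 1/28 ≈ 0.035714)
Z = 167/28 (Z = 6 - 1*1/28 = 6 - 1/28 = 167/28 ≈ 5.9643)
T(O) = 167/(28*O)
(T(-33) + u)*(-1455) = ((167/28)/(-33) - 961)*(-1455) = ((167/28)*(-1/33) - 961)*(-1455) = (-167/924 - 961)*(-1455) = -888131/924*(-1455) = 430743535/308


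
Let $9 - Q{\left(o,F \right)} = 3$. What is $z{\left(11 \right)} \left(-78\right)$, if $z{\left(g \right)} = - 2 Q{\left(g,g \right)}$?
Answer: $936$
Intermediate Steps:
$Q{\left(o,F \right)} = 6$ ($Q{\left(o,F \right)} = 9 - 3 = 6$)
$z{\left(g \right)} = -12$ ($z{\left(g \right)} = \left(-2\right) 6 = -12$)
$z{\left(11 \right)} \left(-78\right) = \left(-12\right) \left(-78\right) = 936$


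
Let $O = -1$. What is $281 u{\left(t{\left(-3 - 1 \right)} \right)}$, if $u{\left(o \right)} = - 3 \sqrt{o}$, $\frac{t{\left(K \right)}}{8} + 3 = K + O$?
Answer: $- 6744 i \approx - 6744.0 i$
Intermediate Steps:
$t{\left(K \right)} = -32 + 8 K$ ($t{\left(K \right)} = -24 + 8 \left(K - 1\right) = -24 + 8 \left(-1 + K\right) = -24 + \left(-8 + 8 K\right) = -32 + 8 K$)
$281 u{\left(t{\left(-3 - 1 \right)} \right)} = 281 \left(- 3 \sqrt{-32 + 8 \left(-3 - 1\right)}\right) = 281 \left(- 3 \sqrt{-32 + 8 \left(-4\right)}\right) = 281 \left(- 3 \sqrt{-32 - 32}\right) = 281 \left(- 3 \sqrt{-64}\right) = 281 \left(- 3 \cdot 8 i\right) = 281 \left(- 24 i\right) = - 6744 i$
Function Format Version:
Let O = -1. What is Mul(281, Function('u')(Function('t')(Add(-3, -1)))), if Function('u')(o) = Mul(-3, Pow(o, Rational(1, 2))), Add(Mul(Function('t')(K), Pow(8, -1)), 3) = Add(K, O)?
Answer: Mul(-6744, I) ≈ Mul(-6744.0, I)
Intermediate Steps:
Function('t')(K) = Add(-32, Mul(8, K)) (Function('t')(K) = Add(-24, Mul(8, Add(K, -1))) = Add(-24, Mul(8, Add(-1, K))) = Add(-24, Add(-8, Mul(8, K))) = Add(-32, Mul(8, K)))
Mul(281, Function('u')(Function('t')(Add(-3, -1)))) = Mul(281, Mul(-3, Pow(Add(-32, Mul(8, Add(-3, -1))), Rational(1, 2)))) = Mul(281, Mul(-3, Pow(Add(-32, Mul(8, -4)), Rational(1, 2)))) = Mul(281, Mul(-3, Pow(Add(-32, -32), Rational(1, 2)))) = Mul(281, Mul(-3, Pow(-64, Rational(1, 2)))) = Mul(281, Mul(-3, Mul(8, I))) = Mul(281, Mul(-24, I)) = Mul(-6744, I)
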